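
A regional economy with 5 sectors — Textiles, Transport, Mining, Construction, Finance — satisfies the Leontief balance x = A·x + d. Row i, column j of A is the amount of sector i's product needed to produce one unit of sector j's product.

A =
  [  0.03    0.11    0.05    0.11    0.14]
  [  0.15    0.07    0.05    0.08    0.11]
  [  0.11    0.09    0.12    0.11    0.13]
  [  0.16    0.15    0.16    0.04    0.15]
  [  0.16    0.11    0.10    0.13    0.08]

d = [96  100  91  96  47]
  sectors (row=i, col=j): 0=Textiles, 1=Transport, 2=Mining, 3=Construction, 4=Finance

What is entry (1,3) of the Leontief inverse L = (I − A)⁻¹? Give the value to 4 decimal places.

L[1,3] = 0.1753

Form M = I − A:
  [  0.97   -0.11   -0.05   -0.11   -0.14]
  [ -0.15    0.93   -0.05   -0.08   -0.11]
  [ -0.11   -0.09    0.88   -0.11   -0.13]
  [ -0.16   -0.15   -0.16    0.96   -0.15]
  [ -0.16   -0.11   -0.10   -0.13    0.92]
Leontief inverse L = M⁻¹:
  [  1.1552    0.2130    0.1432    0.2009    0.2542]
  [  0.2643    1.1754    0.1397    0.1753    0.2291]
  [  0.2573    0.2194    1.2362    0.2269    0.2771]
  [  0.3246    0.2937    0.2855    1.1790    0.3171]
  [  0.3063    0.2429    0.2163    0.2472    1.2335]
Total output x = L · d:
  x_0 = 1.1552·96 + 0.2130·100 + 0.1432·91 + 0.2009·96 + 0.2542·47 = 176.4623
  x_1 = 0.2643·96 + 1.1754·100 + 0.1397·91 + 0.1753·96 + 0.2291·47 = 183.2186
  x_2 = 0.2573·96 + 0.2194·100 + 1.2362·91 + 0.2269·96 + 0.2771·47 = 193.9398
  x_3 = 0.3246·96 + 0.2937·100 + 0.2855·91 + 1.1790·96 + 0.3171·47 = 214.5938
  x_4 = 0.3063·96 + 0.2429·100 + 0.2163·91 + 0.2472·96 + 1.2335·47 = 155.0861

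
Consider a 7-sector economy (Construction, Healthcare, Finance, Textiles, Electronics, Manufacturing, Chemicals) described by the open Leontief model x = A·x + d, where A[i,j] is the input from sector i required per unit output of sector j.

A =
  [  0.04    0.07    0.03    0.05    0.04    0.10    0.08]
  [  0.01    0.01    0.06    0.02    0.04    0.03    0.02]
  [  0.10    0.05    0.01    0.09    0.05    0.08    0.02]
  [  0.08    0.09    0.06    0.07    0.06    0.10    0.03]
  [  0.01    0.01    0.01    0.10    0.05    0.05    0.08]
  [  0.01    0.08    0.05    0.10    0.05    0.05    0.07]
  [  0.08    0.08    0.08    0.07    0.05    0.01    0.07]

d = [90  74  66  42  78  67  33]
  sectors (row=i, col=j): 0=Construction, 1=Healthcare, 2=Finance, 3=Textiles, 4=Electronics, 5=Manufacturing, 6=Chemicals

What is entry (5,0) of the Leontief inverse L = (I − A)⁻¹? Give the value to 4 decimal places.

L[5,0] = 0.0426

Form M = I − A:
  [  0.96   -0.07   -0.03   -0.05   -0.04   -0.10   -0.08]
  [ -0.01    0.99   -0.06   -0.02   -0.04   -0.03   -0.02]
  [ -0.10   -0.05    0.99   -0.09   -0.05   -0.08   -0.02]
  [ -0.08   -0.09   -0.06    0.93   -0.06   -0.10   -0.03]
  [ -0.01   -0.01   -0.01   -0.10    0.95   -0.05   -0.08]
  [ -0.01   -0.08   -0.05   -0.10   -0.05    0.95   -0.07]
  [ -0.08   -0.08   -0.08   -0.07   -0.05   -0.01    0.93]
Leontief inverse L = M⁻¹:
  [  1.0691    0.1086    0.0618    0.0969    0.0722    0.1364    0.1152]
  [  0.0259    1.0270    0.0716    0.0443    0.0554    0.0492    0.0358]
  [  0.1272    0.0891    1.0391    0.1355    0.0818    0.1229    0.0559]
  [  0.1134    0.1337    0.0939    1.1251    0.0979    0.1484    0.0705]
  [  0.0368    0.0432    0.0358    0.1389    1.0766    0.0807    0.1080]
  [  0.0426    0.1174    0.0813    0.1463    0.0829    1.0885    0.1017]
  [  0.1161    0.1190    0.1107    0.1175    0.0842    0.0537    1.1053]
Total output x = L · d:
  x_0 = 1.0691·90 + 0.1086·74 + 0.0618·66 + 0.0969·42 + 0.0722·78 + 0.1364·67 + 0.1152·33 = 130.9707
  x_1 = 0.0259·90 + 1.0270·74 + 0.0716·66 + 0.0443·42 + 0.0554·78 + 0.0492·67 + 0.0358·33 = 93.7147
  x_2 = 0.1272·90 + 0.0891·74 + 1.0391·66 + 0.1355·42 + 0.0818·78 + 0.1229·67 + 0.0559·33 = 108.7702
  x_3 = 0.1134·90 + 0.1337·74 + 0.0939·66 + 1.1251·42 + 0.0979·78 + 0.1484·67 + 0.0705·33 = 93.4623
  x_4 = 0.0368·90 + 0.0432·74 + 0.0358·66 + 0.1389·42 + 1.0766·78 + 0.0807·67 + 0.1080·33 = 107.6538
  x_5 = 0.0426·90 + 0.1174·74 + 0.0813·66 + 0.1463·42 + 0.0829·78 + 1.0885·67 + 0.1017·33 = 106.7832
  x_6 = 0.1161·90 + 0.1190·74 + 0.1107·66 + 0.1175·42 + 0.0842·78 + 0.0537·67 + 1.1053·33 = 78.1391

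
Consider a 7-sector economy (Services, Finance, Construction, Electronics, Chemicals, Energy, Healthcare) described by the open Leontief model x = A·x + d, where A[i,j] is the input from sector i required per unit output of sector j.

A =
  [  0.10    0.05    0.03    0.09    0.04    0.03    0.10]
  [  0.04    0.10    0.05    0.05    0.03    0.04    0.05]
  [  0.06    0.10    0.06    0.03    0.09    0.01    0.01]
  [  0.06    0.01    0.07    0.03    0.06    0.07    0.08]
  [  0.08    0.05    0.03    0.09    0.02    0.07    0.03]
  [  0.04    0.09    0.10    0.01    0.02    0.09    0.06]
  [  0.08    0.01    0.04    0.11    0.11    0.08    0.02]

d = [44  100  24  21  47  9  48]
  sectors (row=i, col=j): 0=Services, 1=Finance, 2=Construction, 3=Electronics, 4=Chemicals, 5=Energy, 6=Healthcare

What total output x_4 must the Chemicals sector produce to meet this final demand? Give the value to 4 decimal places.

Form M = I − A:
  [  0.90   -0.05   -0.03   -0.09   -0.04   -0.03   -0.10]
  [ -0.04    0.90   -0.05   -0.05   -0.03   -0.04   -0.05]
  [ -0.06   -0.10    0.94   -0.03   -0.09   -0.01   -0.01]
  [ -0.06   -0.01   -0.07    0.97   -0.06   -0.07   -0.08]
  [ -0.08   -0.05   -0.03   -0.09    0.98   -0.07   -0.03]
  [ -0.04   -0.09   -0.10   -0.01   -0.02    0.91   -0.06]
  [ -0.08   -0.01   -0.04   -0.11   -0.11   -0.08    0.98]
Leontief inverse L = M⁻¹:
  [  1.1516    0.0863    0.0678    0.1377    0.0816    0.0717    0.1407]
  [  0.0773    1.1369    0.0821    0.0838    0.0611    0.0716    0.0798]
  [  0.0988    0.1381    1.0888    0.0657    0.1175    0.0389    0.0396]
  [  0.1032    0.0463    0.1043    1.0686    0.0952    0.1058    0.1106]
  [  0.1203    0.0849    0.0650    0.1236    1.0510    0.1046    0.0659]
  [  0.0815    0.1371    0.1387    0.0461    0.0563    1.1250    0.0911]
  [  0.1306    0.0502    0.0811    0.1524    0.1453    0.1236    1.0616]
Total output x = L · d:
  x_0 = 1.1516·44 + 0.0863·100 + 0.0678·24 + 0.1377·21 + 0.0816·47 + 0.0717·9 + 0.1407·48 = 75.0541
  x_1 = 0.0773·44 + 1.1369·100 + 0.0821·24 + 0.0838·21 + 0.0611·47 + 0.0716·9 + 0.0798·48 = 128.1662
  x_2 = 0.0988·44 + 0.1381·100 + 1.0888·24 + 0.0657·21 + 0.1175·47 + 0.0389·9 + 0.0396·48 = 53.4364
  x_3 = 0.1032·44 + 0.0463·100 + 0.1043·24 + 1.0686·21 + 0.0952·47 + 0.1058·9 + 0.1106·48 = 44.8534
  x_4 = 0.1203·44 + 0.0849·100 + 0.0650·24 + 0.1236·21 + 1.0510·47 + 0.1046·9 + 0.0659·48 = 71.4369
  x_5 = 0.0815·44 + 0.1371·100 + 0.1387·24 + 0.0461·21 + 0.0563·47 + 1.1250·9 + 0.0911·48 = 38.7326
  x_6 = 0.1306·44 + 0.0502·100 + 0.0811·24 + 0.1524·21 + 0.1453·47 + 0.1236·9 + 1.0616·48 = 74.8102

71.4369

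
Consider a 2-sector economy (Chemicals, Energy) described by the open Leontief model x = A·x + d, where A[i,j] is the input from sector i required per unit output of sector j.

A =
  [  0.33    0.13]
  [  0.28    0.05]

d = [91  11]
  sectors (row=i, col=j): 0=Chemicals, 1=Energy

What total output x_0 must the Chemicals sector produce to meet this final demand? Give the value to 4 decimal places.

Form M = I − A:
  [  0.67   -0.13]
  [ -0.28    0.95]
Leontief inverse L = M⁻¹:
  [  1.5831    0.2166]
  [  0.4666    1.1165]
Total output x = L · d:
  x_0 = 1.5831·91 + 0.2166·11 = 146.4423
  x_1 = 0.4666·91 + 1.1165·11 = 54.7409

146.4423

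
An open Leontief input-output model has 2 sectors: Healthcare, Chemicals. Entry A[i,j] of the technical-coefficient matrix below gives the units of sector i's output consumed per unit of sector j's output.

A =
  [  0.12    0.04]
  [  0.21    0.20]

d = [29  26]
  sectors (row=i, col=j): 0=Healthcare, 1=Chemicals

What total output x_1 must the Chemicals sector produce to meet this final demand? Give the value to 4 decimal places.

41.6475

Form M = I − A:
  [  0.88   -0.04]
  [ -0.21    0.80]
Leontief inverse L = M⁻¹:
  [  1.1501    0.0575]
  [  0.3019    1.2651]
Total output x = L · d:
  x_0 = 1.1501·29 + 0.0575·26 = 34.8476
  x_1 = 0.3019·29 + 1.2651·26 = 41.6475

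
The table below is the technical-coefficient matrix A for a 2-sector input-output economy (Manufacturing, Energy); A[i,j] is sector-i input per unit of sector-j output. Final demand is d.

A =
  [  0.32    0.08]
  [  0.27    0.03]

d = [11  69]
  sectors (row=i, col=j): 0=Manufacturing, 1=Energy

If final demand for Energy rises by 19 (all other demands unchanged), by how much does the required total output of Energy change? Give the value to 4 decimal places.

Form M = I − A:
  [  0.68   -0.08]
  [ -0.27    0.97]
Leontief inverse L = M⁻¹:
  [  1.5204    0.1254]
  [  0.4232    1.0658]
Total output x = L · d:
  x_0 = 1.5204·11 + 0.1254·69 = 25.3762
  x_1 = 0.4232·11 + 1.0658·69 = 78.1975
Δx_1 = L[1,1] · Δd_1 = 1.0658 · 19 = 20.2508

20.2508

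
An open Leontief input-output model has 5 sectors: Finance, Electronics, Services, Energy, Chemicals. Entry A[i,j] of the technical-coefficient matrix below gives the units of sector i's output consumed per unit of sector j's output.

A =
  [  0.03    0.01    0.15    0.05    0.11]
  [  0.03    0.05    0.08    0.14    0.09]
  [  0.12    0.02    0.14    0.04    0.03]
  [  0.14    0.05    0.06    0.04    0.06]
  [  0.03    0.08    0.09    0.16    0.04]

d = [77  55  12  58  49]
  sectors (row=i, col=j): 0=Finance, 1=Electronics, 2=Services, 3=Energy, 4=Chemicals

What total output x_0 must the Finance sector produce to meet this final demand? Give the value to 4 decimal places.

Form M = I − A:
  [  0.97   -0.01   -0.15   -0.05   -0.11]
  [ -0.03    0.95   -0.08   -0.14   -0.09]
  [ -0.12   -0.02    0.86   -0.04   -0.03]
  [ -0.14   -0.05   -0.06    0.96   -0.06]
  [ -0.03   -0.08   -0.09   -0.16    0.96]
Leontief inverse L = M⁻¹:
  [  1.0758    0.0323    0.2116    0.0927    0.1387]
  [  0.0818    1.0770    0.1408    0.1883    0.1265]
  [  0.1632    0.0365    1.2066    0.0748    0.0645]
  [  0.1767    0.0697    0.1231    1.0825    0.0983]
  [  0.0852    0.1058    0.1520    0.2060    1.0790]
Total output x = L · d:
  x_0 = 1.0758·77 + 0.0323·55 + 0.2116·12 + 0.0927·58 + 0.1387·49 = 99.3247
  x_1 = 0.0818·77 + 1.0770·55 + 0.1408·12 + 0.1883·58 + 0.1265·49 = 84.3458
  x_2 = 0.1632·77 + 0.0365·55 + 1.2066·12 + 0.0748·58 + 0.0645·49 = 36.5549
  x_3 = 0.1767·77 + 0.0697·55 + 0.1231·12 + 1.0825·58 + 0.0983·49 = 86.5180
  x_4 = 0.0852·77 + 0.1058·55 + 0.1520·12 + 0.2060·58 + 1.0790·49 = 79.0211

99.3247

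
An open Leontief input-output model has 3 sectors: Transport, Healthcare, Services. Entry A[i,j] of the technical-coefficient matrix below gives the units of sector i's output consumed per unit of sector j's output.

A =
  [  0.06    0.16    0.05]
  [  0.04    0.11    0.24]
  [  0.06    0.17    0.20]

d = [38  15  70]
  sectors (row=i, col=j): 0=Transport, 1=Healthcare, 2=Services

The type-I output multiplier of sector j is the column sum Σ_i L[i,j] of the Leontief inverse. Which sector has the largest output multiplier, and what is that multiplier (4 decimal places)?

Form M = I − A:
  [  0.94   -0.16   -0.05]
  [ -0.04    0.89   -0.24]
  [ -0.06   -0.17    0.80]
Leontief inverse L = M⁻¹:
  [  1.0817    0.2200    0.1336]
  [  0.0748    1.2071    0.3668]
  [  0.0970    0.2730    1.3380]
Total output x = L · d:
  x_0 = 1.0817·38 + 0.2200·15 + 0.1336·70 = 53.7573
  x_1 = 0.0748·38 + 1.2071·15 + 0.3668·70 = 46.6245
  x_2 = 0.0970·38 + 0.2730·15 + 1.3380·70 = 101.4395
Output multipliers (column sums of L):
  Transport: 1.2535
  Healthcare: 1.7001
  Services: 1.8384

Services (1.8384)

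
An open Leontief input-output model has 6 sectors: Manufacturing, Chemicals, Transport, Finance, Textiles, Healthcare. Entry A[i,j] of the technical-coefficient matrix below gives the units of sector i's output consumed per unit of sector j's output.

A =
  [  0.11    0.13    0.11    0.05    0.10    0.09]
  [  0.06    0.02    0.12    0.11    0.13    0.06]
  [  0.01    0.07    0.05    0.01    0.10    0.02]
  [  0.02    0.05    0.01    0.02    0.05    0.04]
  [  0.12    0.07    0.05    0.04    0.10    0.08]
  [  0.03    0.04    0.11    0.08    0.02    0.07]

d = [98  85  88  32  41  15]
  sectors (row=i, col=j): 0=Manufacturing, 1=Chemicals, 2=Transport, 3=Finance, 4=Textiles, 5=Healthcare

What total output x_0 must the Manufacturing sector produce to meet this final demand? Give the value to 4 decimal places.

161.1567

Form M = I − A:
  [  0.89   -0.13   -0.11   -0.05   -0.10   -0.09]
  [ -0.06    0.98   -0.12   -0.11   -0.13   -0.06]
  [ -0.01   -0.07    0.95   -0.01   -0.10   -0.02]
  [ -0.02   -0.05   -0.01    0.98   -0.05   -0.04]
  [ -0.12   -0.07   -0.05   -0.04    0.90   -0.08]
  [ -0.03   -0.04   -0.11   -0.08   -0.02    0.93]
Leontief inverse L = M⁻¹:
  [  1.1715    0.1937    0.1886    0.1034    0.1882    0.1506]
  [  0.1076    1.0727    0.1721    0.1444    0.1964    0.1064]
  [  0.0401    0.0964    1.0827    0.0335    0.1416    0.0470]
  [  0.0409    0.0690    0.0355    1.0387    0.0775    0.0605]
  [  0.1735    0.1241    0.1133    0.0823    1.1684    0.1313]
  [  0.0544    0.0724    0.1470    0.1046    0.0631    1.0983]
Total output x = L · d:
  x_0 = 1.1715·98 + 0.1937·85 + 0.1886·88 + 0.1034·32 + 0.1882·41 + 0.1506·15 = 161.1567
  x_1 = 0.1076·98 + 1.0727·85 + 0.1721·88 + 0.1444·32 + 0.1964·41 + 0.1064·15 = 131.1381
  x_2 = 0.0401·98 + 0.0964·85 + 1.0827·88 + 0.0335·32 + 0.1416·41 + 0.0470·15 = 114.9831
  x_3 = 0.0409·98 + 0.0690·85 + 0.0355·88 + 1.0387·32 + 0.0775·41 + 0.0605·15 = 50.3108
  x_4 = 0.1735·98 + 0.1241·85 + 0.1133·88 + 0.0823·32 + 1.1684·41 + 0.1313·15 = 90.0296
  x_5 = 0.0544·98 + 0.0724·85 + 0.1470·88 + 0.1046·32 + 0.0631·41 + 1.0983·15 = 46.8321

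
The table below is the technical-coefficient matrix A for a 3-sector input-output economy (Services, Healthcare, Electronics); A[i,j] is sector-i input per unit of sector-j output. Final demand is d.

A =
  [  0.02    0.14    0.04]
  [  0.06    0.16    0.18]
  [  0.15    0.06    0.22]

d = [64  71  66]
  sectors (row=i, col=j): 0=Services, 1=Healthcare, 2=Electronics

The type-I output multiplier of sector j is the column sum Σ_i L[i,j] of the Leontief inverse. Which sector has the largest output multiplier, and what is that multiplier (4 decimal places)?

Form M = I − A:
  [  0.98   -0.14   -0.04]
  [ -0.06    0.84   -0.18]
  [ -0.15   -0.06    0.78]
Leontief inverse L = M⁻¹:
  [  1.0461    0.1812    0.0955]
  [  0.1198    1.2312    0.2903]
  [  0.2104    0.1295    1.3227]
Total output x = L · d:
  x_0 = 1.0461·64 + 0.1812·71 + 0.0955·66 = 86.1142
  x_1 = 0.1198·64 + 1.2312·71 + 0.2903·66 = 114.2384
  x_2 = 0.2104·64 + 0.1295·71 + 1.3227·66 = 109.9634
Output multipliers (column sums of L):
  Services: 1.3763
  Healthcare: 1.5419
  Electronics: 1.7085

Electronics (1.7085)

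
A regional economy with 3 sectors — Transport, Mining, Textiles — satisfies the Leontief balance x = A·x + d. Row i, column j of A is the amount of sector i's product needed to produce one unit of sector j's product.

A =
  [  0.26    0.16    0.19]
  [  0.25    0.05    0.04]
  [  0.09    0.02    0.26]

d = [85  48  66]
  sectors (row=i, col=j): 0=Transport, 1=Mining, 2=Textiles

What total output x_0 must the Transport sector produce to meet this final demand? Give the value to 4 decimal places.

164.9271

Form M = I − A:
  [  0.74   -0.16   -0.19]
  [ -0.25    0.95   -0.04]
  [ -0.09   -0.02    0.74]
Leontief inverse L = M⁻¹:
  [  1.4869    0.2588    0.3958]
  [  0.3994    1.1233    0.1633]
  [  0.1916    0.0618    1.4039]
Total output x = L · d:
  x_0 = 1.4869·85 + 0.2588·48 + 0.3958·66 = 164.9271
  x_1 = 0.3994·85 + 1.1233·48 + 0.1633·66 = 98.6404
  x_2 = 0.1916·85 + 0.0618·48 + 1.4039·66 = 111.9139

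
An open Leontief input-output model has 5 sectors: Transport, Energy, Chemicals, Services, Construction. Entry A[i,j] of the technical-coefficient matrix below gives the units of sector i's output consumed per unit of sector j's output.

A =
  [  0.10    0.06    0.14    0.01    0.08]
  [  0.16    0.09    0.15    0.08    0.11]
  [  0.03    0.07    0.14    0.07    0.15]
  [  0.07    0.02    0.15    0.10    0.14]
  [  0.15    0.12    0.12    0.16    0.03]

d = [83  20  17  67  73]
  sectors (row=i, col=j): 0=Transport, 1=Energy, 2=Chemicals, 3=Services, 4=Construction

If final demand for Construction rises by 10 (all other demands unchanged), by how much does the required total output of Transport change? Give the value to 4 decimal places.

1.5841

Form M = I − A:
  [  0.90   -0.06   -0.14   -0.01   -0.08]
  [ -0.16    0.91   -0.15   -0.08   -0.11]
  [ -0.03   -0.07    0.86   -0.07   -0.15]
  [ -0.07   -0.02   -0.15    0.90   -0.14]
  [ -0.15   -0.12   -0.12   -0.16    0.97]
Leontief inverse L = M⁻¹:
  [  1.1723    0.1187    0.2460    0.0709    0.1584]
  [  0.2706    1.1746    0.3108    0.1722    0.2284]
  [  0.1203    0.1412    1.2683    0.1560    0.2446]
  [  0.1570    0.0893    0.2809    1.1849    0.2375]
  [  0.2555    0.1959    0.2797    0.2470    1.1531]
Total output x = L · d:
  x_0 = 1.1723·83 + 0.1187·20 + 0.2460·17 + 0.0709·67 + 0.1584·73 = 120.1708
  x_1 = 0.2706·83 + 1.1746·20 + 0.3108·17 + 0.1722·67 + 0.2284·73 = 79.4520
  x_2 = 0.1203·83 + 0.1412·20 + 1.2683·17 + 0.1560·67 + 0.2446·73 = 62.6752
  x_3 = 0.1570·83 + 0.0893·20 + 0.2809·17 + 1.1849·67 + 0.2375·73 = 116.3197
  x_4 = 0.2555·83 + 0.1959·20 + 0.2797·17 + 0.2470·67 + 1.1531·73 = 130.6103
Δx_0 = L[0,4] · Δd_4 = 0.1584 · 10 = 1.5841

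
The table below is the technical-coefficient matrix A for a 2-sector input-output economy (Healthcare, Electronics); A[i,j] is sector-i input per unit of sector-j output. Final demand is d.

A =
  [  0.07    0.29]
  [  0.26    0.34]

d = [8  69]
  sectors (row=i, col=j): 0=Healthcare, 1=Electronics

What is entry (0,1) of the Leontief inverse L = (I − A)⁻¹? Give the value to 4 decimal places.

L[0,1] = 0.5386

Form M = I − A:
  [  0.93   -0.29]
  [ -0.26    0.66]
Leontief inverse L = M⁻¹:
  [  1.2259    0.5386]
  [  0.4829    1.7273]
Total output x = L · d:
  x_0 = 1.2259·8 + 0.5386·69 = 46.9725
  x_1 = 0.4829·8 + 1.7273·69 = 123.0498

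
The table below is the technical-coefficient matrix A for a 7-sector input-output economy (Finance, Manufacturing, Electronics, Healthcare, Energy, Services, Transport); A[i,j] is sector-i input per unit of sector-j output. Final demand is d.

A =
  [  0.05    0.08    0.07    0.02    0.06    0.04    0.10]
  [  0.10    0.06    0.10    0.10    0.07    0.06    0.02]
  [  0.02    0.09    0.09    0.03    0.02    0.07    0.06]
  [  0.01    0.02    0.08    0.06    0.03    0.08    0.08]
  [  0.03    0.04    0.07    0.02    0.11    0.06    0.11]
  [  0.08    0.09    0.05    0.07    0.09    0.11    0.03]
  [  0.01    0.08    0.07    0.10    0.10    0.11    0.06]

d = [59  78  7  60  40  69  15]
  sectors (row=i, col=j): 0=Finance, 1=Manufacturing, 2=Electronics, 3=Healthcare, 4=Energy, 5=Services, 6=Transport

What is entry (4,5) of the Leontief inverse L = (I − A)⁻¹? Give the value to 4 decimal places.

L[4,5] = 0.1248

Form M = I − A:
  [  0.95   -0.08   -0.07   -0.02   -0.06   -0.04   -0.10]
  [ -0.10    0.94   -0.10   -0.10   -0.07   -0.06   -0.02]
  [ -0.02   -0.09    0.91   -0.03   -0.02   -0.07   -0.06]
  [ -0.01   -0.02   -0.08    0.94   -0.03   -0.08   -0.08]
  [ -0.03   -0.04   -0.07   -0.02    0.89   -0.06   -0.11]
  [ -0.08   -0.09   -0.05   -0.07   -0.09    0.89   -0.03]
  [ -0.01   -0.08   -0.07   -0.10   -0.10   -0.11    0.94]
Leontief inverse L = M⁻¹:
  [  1.0837    0.1333    0.1297    0.0671    0.1156    0.1001    0.1488]
  [  0.1386    1.1196    0.1698    0.1483    0.1282    0.1270    0.0811]
  [  0.0532    0.1390    1.1444    0.0738    0.0666    0.1252    0.0997]
  [  0.0361    0.0652    0.1290    1.1001    0.0747    0.1349    0.1201]
  [  0.0627    0.0950    0.1308    0.0673    1.1715    0.1248    0.1638]
  [  0.1254    0.1525    0.1213    0.1238    0.1571    1.1820    0.0910]
  [  0.0525    0.1419    0.1429    0.1575    0.1681    0.1872    1.1206]
Total output x = L · d:
  x_0 = 1.0837·59 + 0.1333·78 + 0.1297·7 + 0.0671·60 + 0.1156·40 + 0.1001·69 + 0.1488·15 = 93.0339
  x_1 = 0.1386·59 + 1.1196·78 + 0.1698·7 + 0.1483·60 + 0.1282·40 + 0.1270·69 + 0.0811·15 = 120.6965
  x_2 = 0.0532·59 + 0.1390·78 + 1.1444·7 + 0.0738·60 + 0.0666·40 + 0.1252·69 + 0.0997·15 = 39.2176
  x_3 = 0.0361·59 + 0.0652·78 + 0.1290·7 + 1.1001·60 + 0.0747·40 + 0.1349·69 + 0.1201·15 = 88.2220
  x_4 = 0.0627·59 + 0.0950·78 + 0.1308·7 + 0.0673·60 + 1.1715·40 + 0.1248·69 + 0.1638·15 = 73.9911
  x_5 = 0.1254·59 + 0.1525·78 + 0.1213·7 + 0.1238·60 + 0.1571·40 + 1.1820·69 + 0.0910·15 = 116.7785
  x_6 = 0.0525·59 + 0.1419·78 + 0.1429·7 + 0.1575·60 + 0.1681·40 + 0.1872·69 + 1.1206·15 = 61.0619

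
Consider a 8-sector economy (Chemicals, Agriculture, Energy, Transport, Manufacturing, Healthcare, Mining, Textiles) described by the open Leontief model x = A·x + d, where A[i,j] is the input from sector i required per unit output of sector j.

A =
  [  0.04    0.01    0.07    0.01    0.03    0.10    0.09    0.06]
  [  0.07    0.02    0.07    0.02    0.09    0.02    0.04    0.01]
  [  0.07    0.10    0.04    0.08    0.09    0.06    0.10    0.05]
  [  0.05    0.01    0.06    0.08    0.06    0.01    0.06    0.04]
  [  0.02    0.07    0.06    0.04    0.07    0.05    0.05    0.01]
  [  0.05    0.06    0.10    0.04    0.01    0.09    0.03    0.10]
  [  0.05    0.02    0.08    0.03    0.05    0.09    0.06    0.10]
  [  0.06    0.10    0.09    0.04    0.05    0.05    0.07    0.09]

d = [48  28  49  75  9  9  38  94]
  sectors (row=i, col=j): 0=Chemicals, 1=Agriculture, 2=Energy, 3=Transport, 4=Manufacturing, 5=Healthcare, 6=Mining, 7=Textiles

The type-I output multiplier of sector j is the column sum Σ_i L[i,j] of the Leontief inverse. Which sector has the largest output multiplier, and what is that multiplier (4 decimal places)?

Energy (2.0411)

Form M = I − A:
  [  0.96   -0.01   -0.07   -0.01   -0.03   -0.10   -0.09   -0.06]
  [ -0.07    0.98   -0.07   -0.02   -0.09   -0.02   -0.04   -0.01]
  [ -0.07   -0.10    0.96   -0.08   -0.09   -0.06   -0.10   -0.05]
  [ -0.05   -0.01   -0.06    0.92   -0.06   -0.01   -0.06   -0.04]
  [ -0.02   -0.07   -0.06   -0.04    0.93   -0.05   -0.05   -0.01]
  [ -0.05   -0.06   -0.10   -0.04   -0.01    0.91   -0.03   -0.10]
  [ -0.05   -0.02   -0.08   -0.03   -0.05   -0.09    0.94   -0.10]
  [ -0.06   -0.10   -0.09   -0.04   -0.05   -0.05   -0.07    0.91]
Leontief inverse L = M⁻¹:
  [  1.0809    0.0534    0.1280    0.0432    0.0704    0.1528    0.1392    0.1136]
  [  0.0999    1.0520    0.1117    0.0462    0.1261    0.0593    0.0810    0.0431]
  [  0.1236    0.1491    1.1154    0.1236    0.1504    0.1224    0.1648    0.1097]
  [  0.0838    0.0433    0.1062    1.1114    0.0993    0.0495    0.1048    0.0787]
  [  0.0542    0.1033    0.1062    0.0691    1.1100    0.0884    0.0905    0.0454]
  [  0.0996    0.1109    0.1654    0.0800    0.0606    1.1447    0.0884    0.1566]
  [  0.0974    0.0717    0.1462    0.0694    0.0989    0.1474    1.1179    0.1584]
  [  0.1141    0.1531    0.1619    0.0825    0.1097    0.1100    0.1348    1.1487]
Total output x = L · d:
  x_0 = 1.0809·48 + 0.0534·28 + 0.1280·49 + 0.0432·75 + 0.0704·9 + 0.1528·9 + 0.1392·38 + 0.1136·94 = 80.8724
  x_1 = 0.0999·48 + 1.0520·28 + 0.1117·49 + 0.0462·75 + 0.1261·9 + 0.0593·9 + 0.0810·38 + 0.0431·94 = 51.9931
  x_2 = 0.1236·48 + 0.1491·28 + 1.1154·49 + 0.1236·75 + 0.1504·9 + 0.1224·9 + 0.1648·38 + 0.1097·94 = 93.0650
  x_3 = 0.0838·48 + 0.0433·28 + 0.1062·49 + 1.1114·75 + 0.0993·9 + 0.0495·9 + 0.1048·38 + 0.0787·94 = 106.5174
  x_4 = 0.0542·48 + 0.1033·28 + 0.1062·49 + 0.0691·75 + 1.1100·9 + 0.0884·9 + 0.0905·38 + 0.0454·94 = 34.3750
  x_5 = 0.0996·48 + 0.1109·28 + 0.1654·49 + 0.0800·75 + 0.0606·9 + 1.1447·9 + 0.0884·38 + 0.1566·94 = 50.9118
  x_6 = 0.0974·48 + 0.0717·28 + 0.1462·49 + 0.0694·75 + 0.0989·9 + 0.1474·9 + 1.1179·38 + 0.1584·94 = 78.6398
  x_7 = 0.1141·48 + 0.1531·28 + 0.1619·49 + 0.0825·75 + 0.1097·9 + 0.1100·9 + 0.1348·38 + 1.1487·94 = 138.9641
Output multipliers (column sums of L):
  Chemicals: 1.7534
  Agriculture: 1.7367
  Energy: 2.0411
  Transport: 1.6254
  Manufacturing: 1.8254
  Healthcare: 1.8744
  Mining: 1.9215
  Textiles: 1.8544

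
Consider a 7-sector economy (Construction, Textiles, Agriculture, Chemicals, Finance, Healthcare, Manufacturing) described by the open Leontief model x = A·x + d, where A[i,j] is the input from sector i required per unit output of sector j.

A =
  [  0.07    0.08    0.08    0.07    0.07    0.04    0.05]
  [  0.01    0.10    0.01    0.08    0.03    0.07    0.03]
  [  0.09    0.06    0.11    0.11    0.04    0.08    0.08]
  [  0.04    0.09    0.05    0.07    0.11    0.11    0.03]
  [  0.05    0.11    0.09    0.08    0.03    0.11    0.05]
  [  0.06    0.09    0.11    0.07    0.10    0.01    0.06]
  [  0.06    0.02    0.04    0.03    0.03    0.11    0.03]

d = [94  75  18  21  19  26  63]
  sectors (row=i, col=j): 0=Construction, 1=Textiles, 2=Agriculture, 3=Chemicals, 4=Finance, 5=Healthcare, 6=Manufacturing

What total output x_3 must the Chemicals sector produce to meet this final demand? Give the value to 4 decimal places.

59.4078

Form M = I − A:
  [  0.93   -0.08   -0.08   -0.07   -0.07   -0.04   -0.05]
  [ -0.01    0.90   -0.01   -0.08   -0.03   -0.07   -0.03]
  [ -0.09   -0.06    0.89   -0.11   -0.04   -0.08   -0.08]
  [ -0.04   -0.09   -0.05    0.93   -0.11   -0.11   -0.03]
  [ -0.05   -0.11   -0.09   -0.08    0.97   -0.11   -0.05]
  [ -0.06   -0.09   -0.11   -0.07   -0.10    0.99   -0.06]
  [ -0.06   -0.02   -0.04   -0.03   -0.03   -0.11    0.97]
Leontief inverse L = M⁻¹:
  [  1.1151    0.1489    0.1386    0.1342    0.1196    0.1050    0.0903]
  [  0.0368    1.1507    0.0466    0.1235    0.0676    0.1140    0.0557]
  [  0.1488    0.1430    1.1855    0.1890    0.1060    0.1593    0.1310]
  [  0.0873    0.1693    0.1160    1.1402    0.1663    0.1783    0.0742]
  [  0.0999    0.1876    0.1561    0.1523    1.0890    0.1785    0.0957]
  [  0.1094    0.1646    0.1736    0.1409    0.1511    1.0842    0.1043]
  [  0.0941    0.0685    0.0865    0.0746    0.0691    0.1494    1.0601]
Total output x = L · d:
  x_0 = 1.1151·94 + 0.1489·75 + 0.1386·18 + 0.1342·21 + 0.1196·19 + 0.1050·26 + 0.0903·63 = 131.9955
  x_1 = 0.0368·94 + 1.1507·75 + 0.0466·18 + 0.1235·21 + 0.0676·19 + 0.1140·26 + 0.0557·63 = 100.9541
  x_2 = 0.1488·94 + 0.1430·75 + 1.1855·18 + 0.1890·21 + 0.1060·19 + 0.1593·26 + 0.1310·63 = 64.4270
  x_3 = 0.0873·94 + 0.1693·75 + 0.1160·18 + 1.1402·21 + 0.1663·19 + 0.1783·26 + 0.0742·63 = 59.4078
  x_4 = 0.0999·94 + 0.1876·75 + 0.1561·18 + 0.1523·21 + 1.0890·19 + 0.1785·26 + 0.0957·63 = 60.8333
  x_5 = 0.1094·94 + 0.1646·75 + 0.1736·18 + 0.1409·21 + 0.1511·19 + 1.0842·26 + 0.1043·63 = 66.3435
  x_6 = 0.0941·94 + 0.0685·75 + 0.0865·18 + 0.0746·21 + 0.0691·19 + 0.1494·26 + 1.0601·63 = 89.0937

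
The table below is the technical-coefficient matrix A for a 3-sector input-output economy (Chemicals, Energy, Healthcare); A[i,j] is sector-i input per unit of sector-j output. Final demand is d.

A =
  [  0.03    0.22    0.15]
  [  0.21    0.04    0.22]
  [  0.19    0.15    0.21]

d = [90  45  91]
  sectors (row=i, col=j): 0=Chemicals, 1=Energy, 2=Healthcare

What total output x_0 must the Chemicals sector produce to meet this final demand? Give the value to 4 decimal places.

146.4034

Form M = I − A:
  [  0.97   -0.22   -0.15]
  [ -0.21    0.96   -0.22]
  [ -0.19   -0.15    0.79]
Leontief inverse L = M⁻¹:
  [  1.1590    0.3136    0.3074]
  [  0.3319    1.1789    0.3913]
  [  0.3418    0.2993    1.4141]
Total output x = L · d:
  x_0 = 1.1590·90 + 0.3136·45 + 0.3074·91 = 146.4034
  x_1 = 0.3319·90 + 1.1789·45 + 0.3913·91 = 118.5249
  x_2 = 0.3418·90 + 0.2993·45 + 1.4141·91 = 172.9056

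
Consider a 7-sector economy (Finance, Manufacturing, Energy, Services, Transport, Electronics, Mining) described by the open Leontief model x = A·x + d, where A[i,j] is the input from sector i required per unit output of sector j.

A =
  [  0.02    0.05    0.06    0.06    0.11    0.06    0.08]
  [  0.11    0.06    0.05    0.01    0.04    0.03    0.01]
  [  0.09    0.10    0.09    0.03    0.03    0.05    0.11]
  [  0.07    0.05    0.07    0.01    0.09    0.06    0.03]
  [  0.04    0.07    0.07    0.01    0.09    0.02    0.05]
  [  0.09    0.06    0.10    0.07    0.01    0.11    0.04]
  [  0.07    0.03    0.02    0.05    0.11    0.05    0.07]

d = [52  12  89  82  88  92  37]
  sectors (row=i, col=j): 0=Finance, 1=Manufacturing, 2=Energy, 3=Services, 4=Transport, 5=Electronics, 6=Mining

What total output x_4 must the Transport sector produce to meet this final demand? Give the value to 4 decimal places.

124.2661

Form M = I − A:
  [  0.98   -0.05   -0.06   -0.06   -0.11   -0.06   -0.08]
  [ -0.11    0.94   -0.05   -0.01   -0.04   -0.03   -0.01]
  [ -0.09   -0.10    0.91   -0.03   -0.03   -0.05   -0.11]
  [ -0.07   -0.05   -0.07    0.99   -0.09   -0.06   -0.03]
  [ -0.04   -0.07   -0.07   -0.01    0.91   -0.02   -0.05]
  [ -0.09   -0.06   -0.10   -0.07   -0.01    0.89   -0.04]
  [ -0.07   -0.03   -0.02   -0.05   -0.11   -0.05    0.93]
Leontief inverse L = M⁻¹:
  [  1.0712    0.0951    0.1081    0.0838    0.1613    0.0976    0.1215]
  [  0.1439    1.0928    0.0849    0.0293    0.0768    0.0574    0.0417]
  [  0.1499    0.1505    1.1425    0.0609    0.0889    0.0945    0.1605]
  [  0.1134    0.0912    0.1140    1.0328    0.1329    0.0936    0.0687]
  [  0.0804    0.1071    0.1073    0.0282    1.1304    0.0471    0.0845]
  [  0.1497    0.1117    0.1580    0.1021    0.0619    1.1596    0.0893]
  [  0.1122    0.0692    0.0628    0.0729    0.1607    0.0842    1.1077]
Total output x = L · d:
  x_0 = 1.0712·52 + 0.0951·12 + 0.1081·89 + 0.0838·82 + 0.1613·88 + 0.0976·92 + 0.1215·37 = 101.0076
  x_1 = 0.1439·52 + 1.0928·12 + 0.0849·89 + 0.0293·82 + 0.0768·88 + 0.0574·92 + 0.0417·37 = 44.1334
  x_2 = 0.1499·52 + 0.1505·12 + 1.1425·89 + 0.0609·82 + 0.0889·88 + 0.0945·92 + 0.1605·37 = 138.7283
  x_3 = 0.1134·52 + 0.0912·12 + 0.1140·89 + 1.0328·82 + 0.1329·88 + 0.0936·92 + 0.0687·37 = 124.6715
  x_4 = 0.0804·52 + 0.1071·12 + 0.1073·89 + 0.0282·82 + 1.1304·88 + 0.0471·92 + 0.0845·37 = 124.2661
  x_5 = 0.1497·52 + 0.1117·12 + 0.1580·89 + 0.1021·82 + 0.0619·88 + 1.1596·92 + 0.0893·37 = 146.9945
  x_6 = 0.1122·52 + 0.0692·12 + 0.0628·89 + 0.0729·82 + 0.1607·88 + 0.0842·92 + 1.1077·37 = 81.0986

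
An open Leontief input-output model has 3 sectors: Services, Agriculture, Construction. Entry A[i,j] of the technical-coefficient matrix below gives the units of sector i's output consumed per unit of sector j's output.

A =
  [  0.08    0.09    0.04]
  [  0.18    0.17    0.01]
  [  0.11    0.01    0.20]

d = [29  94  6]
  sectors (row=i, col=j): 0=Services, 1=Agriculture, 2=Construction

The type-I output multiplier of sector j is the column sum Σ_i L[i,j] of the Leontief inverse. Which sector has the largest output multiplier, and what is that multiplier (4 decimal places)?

Services (1.5187)

Form M = I − A:
  [  0.92   -0.09   -0.04]
  [ -0.18    0.83   -0.01]
  [ -0.11   -0.01    0.80]
Leontief inverse L = M⁻¹:
  [  1.1177    0.1219    0.0574]
  [  0.2443    1.2316    0.0276]
  [  0.1567    0.0322    1.2582]
Total output x = L · d:
  x_0 = 1.1177·29 + 0.1219·94 + 0.0574·6 = 44.2139
  x_1 = 0.2443·29 + 1.2316·94 + 0.0276·6 = 123.0237
  x_2 = 0.1567·29 + 0.0322·94 + 1.2582·6 = 15.1172
Output multipliers (column sums of L):
  Services: 1.5187
  Agriculture: 1.3857
  Construction: 1.3433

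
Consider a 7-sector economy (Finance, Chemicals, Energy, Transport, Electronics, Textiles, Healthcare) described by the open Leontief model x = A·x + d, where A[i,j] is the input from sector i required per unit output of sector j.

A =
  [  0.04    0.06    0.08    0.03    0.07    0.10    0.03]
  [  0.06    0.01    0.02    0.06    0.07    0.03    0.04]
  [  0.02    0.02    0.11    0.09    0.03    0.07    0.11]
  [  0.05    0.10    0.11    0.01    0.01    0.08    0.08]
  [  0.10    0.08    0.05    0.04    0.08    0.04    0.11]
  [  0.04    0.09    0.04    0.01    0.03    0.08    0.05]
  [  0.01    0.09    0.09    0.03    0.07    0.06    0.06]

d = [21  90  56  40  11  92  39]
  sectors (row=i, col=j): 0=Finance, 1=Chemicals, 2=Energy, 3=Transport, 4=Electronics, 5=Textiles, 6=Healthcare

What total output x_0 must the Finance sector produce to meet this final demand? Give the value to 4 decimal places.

Form M = I − A:
  [  0.96   -0.06   -0.08   -0.03   -0.07   -0.10   -0.03]
  [ -0.06    0.99   -0.02   -0.06   -0.07   -0.03   -0.04]
  [ -0.02   -0.02    0.89   -0.09   -0.03   -0.07   -0.11]
  [ -0.05   -0.10   -0.11    0.99   -0.01   -0.08   -0.08]
  [ -0.10   -0.08   -0.05   -0.04    0.92   -0.04   -0.11]
  [ -0.04   -0.09   -0.04   -0.01   -0.03    0.92   -0.05]
  [ -0.01   -0.09   -0.09   -0.03   -0.07   -0.06    0.94]
Leontief inverse L = M⁻¹:
  [  1.0714    0.1020    0.1260    0.0582    0.1047    0.1441    0.0781]
  [  0.0840    1.0445    0.0565    0.0778    0.0963    0.0633    0.0750]
  [  0.0486    0.0701    1.1703    0.1210    0.0651    0.1208    0.1658]
  [  0.0779    0.1402    0.1603    1.0426    0.0470    0.1263    0.1282]
  [  0.1375    0.1327    0.1088    0.0736    1.1275    0.0938    0.1660]
  [  0.0645    0.1226    0.0746    0.0324    0.0598    1.1146    0.0851]
  [  0.0409    0.1300    0.1368    0.0605    0.1059    0.1013    1.1096]
Total output x = L · d:
  x_0 = 1.0714·21 + 0.1020·90 + 0.1260·56 + 0.0582·40 + 0.1047·11 + 0.1441·92 + 0.0781·39 = 58.5209
  x_1 = 0.0840·21 + 1.0445·90 + 0.0565·56 + 0.0778·40 + 0.0963·11 + 0.0633·92 + 0.0750·39 = 111.8575
  x_2 = 0.0486·21 + 0.0701·90 + 1.1703·56 + 0.1210·40 + 0.0651·11 + 0.1208·92 + 0.1658·39 = 96.0060
  x_3 = 0.0779·21 + 0.1402·90 + 0.1603·56 + 1.0426·40 + 0.0470·11 + 0.1263·92 + 0.1282·39 = 82.0691
  x_4 = 0.1375·21 + 0.1327·90 + 0.1088·56 + 0.0736·40 + 1.1275·11 + 0.0938·92 + 0.1660·39 = 51.3725
  x_5 = 0.0645·21 + 0.1226·90 + 0.0746·56 + 0.0324·40 + 0.0598·11 + 1.1146·92 + 0.0851·39 = 124.3804
  x_6 = 0.0409·21 + 0.1300·90 + 0.1368·56 + 0.0605·40 + 0.1059·11 + 0.1013·92 + 1.1096·39 = 76.3978

58.5209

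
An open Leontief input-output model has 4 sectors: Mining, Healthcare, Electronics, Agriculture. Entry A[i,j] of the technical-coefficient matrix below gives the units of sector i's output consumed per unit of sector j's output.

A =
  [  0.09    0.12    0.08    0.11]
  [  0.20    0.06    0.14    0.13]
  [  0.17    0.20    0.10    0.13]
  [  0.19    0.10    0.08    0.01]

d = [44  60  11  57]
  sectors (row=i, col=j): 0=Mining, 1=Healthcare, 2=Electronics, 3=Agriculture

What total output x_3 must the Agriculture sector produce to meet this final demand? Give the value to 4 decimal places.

Form M = I − A:
  [  0.91   -0.12   -0.08   -0.11]
  [ -0.20    0.94   -0.14   -0.13]
  [ -0.17   -0.20    0.90   -0.13]
  [ -0.19   -0.10   -0.08    0.99]
Leontief inverse L = M⁻¹:
  [  1.2117    0.2073    0.1562    0.1824]
  [  0.3509    1.1826    0.2352    0.2252]
  [  0.3496    0.3288    1.2148    0.2415]
  [  0.2962    0.1858    0.1519    1.0874]
Total output x = L · d:
  x_0 = 1.2117·44 + 0.2073·60 + 0.1562·11 + 0.1824·57 = 77.8670
  x_1 = 0.3509·44 + 1.1826·60 + 0.2352·11 + 0.2252·57 = 101.8147
  x_2 = 0.3496·44 + 0.3288·60 + 1.2148·11 + 0.2415·57 = 62.2431
  x_3 = 0.2962·44 + 0.1858·60 + 0.1519·11 + 1.0874·57 = 87.8340

87.8340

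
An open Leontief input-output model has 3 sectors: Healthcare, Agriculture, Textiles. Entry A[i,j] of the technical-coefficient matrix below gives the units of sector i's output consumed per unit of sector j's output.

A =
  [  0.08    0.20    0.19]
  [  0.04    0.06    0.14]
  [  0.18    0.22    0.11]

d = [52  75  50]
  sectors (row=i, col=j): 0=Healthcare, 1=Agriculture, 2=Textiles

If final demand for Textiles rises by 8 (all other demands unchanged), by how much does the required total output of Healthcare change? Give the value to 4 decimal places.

Form M = I − A:
  [  0.92   -0.20   -0.19]
  [ -0.04    0.94   -0.14]
  [ -0.18   -0.22    0.89]
Leontief inverse L = M⁻¹:
  [  1.1588    0.3161    0.2971]
  [  0.0874    1.1283    0.1962]
  [  0.2560    0.3428    1.2322]
Total output x = L · d:
  x_0 = 1.1588·52 + 0.3161·75 + 0.2971·50 = 98.8222
  x_1 = 0.0874·52 + 1.1283·75 + 0.1962·50 = 98.9804
  x_2 = 0.2560·52 + 0.3428·75 + 1.2322·50 = 100.6333
Δx_0 = L[0,2] · Δd_2 = 0.2971 · 8 = 2.3769

2.3769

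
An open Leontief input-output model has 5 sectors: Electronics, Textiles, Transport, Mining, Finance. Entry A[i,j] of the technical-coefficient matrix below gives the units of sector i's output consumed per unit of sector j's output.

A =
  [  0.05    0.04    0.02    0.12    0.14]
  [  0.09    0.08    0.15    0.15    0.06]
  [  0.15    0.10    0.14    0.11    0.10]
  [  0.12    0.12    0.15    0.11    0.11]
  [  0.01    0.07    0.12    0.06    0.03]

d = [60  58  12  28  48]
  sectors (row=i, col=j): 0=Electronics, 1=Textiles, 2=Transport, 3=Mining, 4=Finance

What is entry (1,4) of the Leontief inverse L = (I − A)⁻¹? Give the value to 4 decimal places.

L[1,4] = 0.1591

Form M = I − A:
  [  0.95   -0.04   -0.02   -0.12   -0.14]
  [ -0.09    0.92   -0.15   -0.15   -0.06]
  [ -0.15   -0.10    0.86   -0.11   -0.10]
  [ -0.12   -0.12   -0.15    0.89   -0.11]
  [ -0.01   -0.07   -0.12   -0.06    0.97]
Leontief inverse L = M⁻¹:
  [  1.1048    0.0995    0.1042    0.1920    0.1981]
  [  0.1906    1.1726    0.2780    0.2684    0.1591]
  [  0.2519    0.1962    1.2733    0.2383    0.2068]
  [  0.2258    0.2198    0.2904    1.2416    0.2169]
  [  0.0703    0.1235    0.1966    0.1276    1.0835]
Total output x = L · d:
  x_0 = 1.1048·60 + 0.0995·58 + 0.1042·12 + 0.1920·28 + 0.1981·48 = 88.1945
  x_1 = 0.1906·60 + 1.1726·58 + 0.2780·12 + 0.2684·28 + 0.1591·48 = 97.9312
  x_2 = 0.2519·60 + 0.1962·58 + 1.2733·12 + 0.2383·28 + 0.2068·48 = 58.3721
  x_3 = 0.2258·60 + 0.2198·58 + 0.2904·12 + 1.2416·28 + 0.2169·48 = 74.9618
  x_4 = 0.0703·60 + 0.1235·58 + 0.1966·12 + 0.1276·28 + 1.0835·48 = 69.3191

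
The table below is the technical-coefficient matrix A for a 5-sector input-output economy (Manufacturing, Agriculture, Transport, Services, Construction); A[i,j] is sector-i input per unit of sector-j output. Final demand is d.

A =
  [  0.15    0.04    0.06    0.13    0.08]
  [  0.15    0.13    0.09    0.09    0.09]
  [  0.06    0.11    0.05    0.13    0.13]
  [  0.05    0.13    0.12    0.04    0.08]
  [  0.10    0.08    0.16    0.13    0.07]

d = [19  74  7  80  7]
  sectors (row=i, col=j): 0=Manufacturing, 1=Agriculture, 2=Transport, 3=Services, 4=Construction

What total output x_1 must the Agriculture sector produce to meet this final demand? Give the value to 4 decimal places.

115.1119

Form M = I − A:
  [  0.85   -0.04   -0.06   -0.13   -0.08]
  [ -0.15    0.87   -0.09   -0.09   -0.09]
  [ -0.06   -0.11    0.95   -0.13   -0.13]
  [ -0.05   -0.13   -0.12    0.96   -0.08]
  [ -0.10   -0.08   -0.16   -0.13    0.93]
Leontief inverse L = M⁻¹:
  [  1.2398    0.1227    0.1443    0.2203    0.1576]
  [  0.2649    1.2331    0.1905    0.2025    0.1862]
  [  0.1553    0.2051    1.1460    0.2243    0.2127]
  [  0.1367    0.2144    0.1980    1.1284    0.1572]
  [  0.2019    0.1845    0.2567    0.2374    1.1668]
Total output x = L · d:
  x_0 = 1.2398·19 + 0.1227·74 + 0.1443·7 + 0.2203·80 + 0.1576·7 = 52.3687
  x_1 = 0.2649·19 + 1.2331·74 + 0.1905·7 + 0.2025·80 + 0.1862·7 = 115.1119
  x_2 = 0.1553·19 + 0.2051·74 + 1.1460·7 + 0.2243·80 + 0.2127·7 = 45.5799
  x_3 = 0.1367·19 + 0.2144·74 + 0.1980·7 + 1.1284·80 + 0.1572·7 = 111.2171
  x_4 = 0.2019·19 + 0.1845·74 + 0.2567·7 + 0.2374·80 + 1.1668·7 = 46.4482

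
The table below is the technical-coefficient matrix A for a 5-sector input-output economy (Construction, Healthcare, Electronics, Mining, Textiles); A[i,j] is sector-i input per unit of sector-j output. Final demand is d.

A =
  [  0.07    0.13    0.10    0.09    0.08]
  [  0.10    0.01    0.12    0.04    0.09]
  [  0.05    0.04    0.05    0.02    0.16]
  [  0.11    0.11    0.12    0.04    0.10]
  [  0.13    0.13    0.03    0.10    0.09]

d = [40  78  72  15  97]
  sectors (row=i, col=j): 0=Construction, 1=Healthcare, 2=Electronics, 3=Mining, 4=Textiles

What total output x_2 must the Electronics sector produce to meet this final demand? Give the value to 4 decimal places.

Form M = I − A:
  [  0.93   -0.13   -0.10   -0.09   -0.08]
  [ -0.10    0.99   -0.12   -0.04   -0.09]
  [ -0.05   -0.04    0.95   -0.02   -0.16]
  [ -0.11   -0.11   -0.12    0.96   -0.10]
  [ -0.13   -0.13   -0.03   -0.10    0.91]
Leontief inverse L = M⁻¹:
  [  1.1441    0.1936    0.1672    0.1359    0.1641]
  [  0.1548    1.0665    0.1659    0.0788    0.1569]
  [  0.1058    0.0929    1.0898    0.0591    0.2166]
  [  0.1839    0.1771    0.1852    1.0895    0.1860]
  [  0.2093    0.2025    0.1039    0.1523    1.1723]
Total output x = L · d:
  x_0 = 1.1441·40 + 0.1936·78 + 0.1672·72 + 0.1359·15 + 0.1641·97 = 90.8614
  x_1 = 0.1548·40 + 1.0665·78 + 0.1659·72 + 0.0788·15 + 0.1569·97 = 117.7289
  x_2 = 0.1058·40 + 0.0929·78 + 1.0898·72 + 0.0591·15 + 0.2166·97 = 111.8462
  x_3 = 0.1839·40 + 0.1771·78 + 0.1852·72 + 1.0895·15 + 0.1860·97 = 68.8869
  x_4 = 0.2093·40 + 0.2025·78 + 0.1039·72 + 0.1523·15 + 1.1723·97 = 147.6492

111.8462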